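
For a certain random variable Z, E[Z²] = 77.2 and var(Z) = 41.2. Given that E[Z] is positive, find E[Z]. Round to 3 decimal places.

(E[Z])² = E[Z²] − var(Z) = 77.2 − 41.2 = 36
E[Z] = √36 = 6

6.000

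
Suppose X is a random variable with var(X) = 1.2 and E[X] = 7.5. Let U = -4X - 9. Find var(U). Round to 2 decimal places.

19.20

var(-4X - 9) = (-4)²·var(X) = 16·1.2 = 19.2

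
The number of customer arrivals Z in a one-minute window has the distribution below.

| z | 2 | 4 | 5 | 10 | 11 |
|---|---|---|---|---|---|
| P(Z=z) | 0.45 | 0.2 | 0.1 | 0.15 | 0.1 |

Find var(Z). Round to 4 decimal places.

E[Z] = (2)(0.45) + (4)(0.2) + (5)(0.1) + (10)(0.15) + (11)(0.1) = 4.8
E[Z²] = (2)²(0.45) + (4)²(0.2) + (5)²(0.1) + (10)²(0.15) + (11)²(0.1) = 34.6
var(Z) = E[Z²] − (E[Z])² = 34.6 − (4.8)² = 11.56

11.5600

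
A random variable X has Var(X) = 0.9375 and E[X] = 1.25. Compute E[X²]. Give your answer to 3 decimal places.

E[X²] = Var(X) + (E[X])² = 0.9375 + (1.25)² = 2.5

2.500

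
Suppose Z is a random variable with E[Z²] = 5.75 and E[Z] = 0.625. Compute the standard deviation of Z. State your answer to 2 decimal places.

2.32

V(Z) = 5.75 − (0.625)² = 5.359375
σ(Z) = √5.359375 ≈ 2.32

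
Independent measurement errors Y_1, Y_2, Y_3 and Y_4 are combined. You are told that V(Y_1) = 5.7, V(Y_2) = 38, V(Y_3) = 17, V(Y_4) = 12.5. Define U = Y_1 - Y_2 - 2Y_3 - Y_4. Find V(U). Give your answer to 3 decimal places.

124.200

By independence, V(U) = (1)²V(Y_1) + (-1)²V(Y_2) + (-2)²V(Y_3) + (-1)²V(Y_4)
= (1)²·5.7 + (-1)²·38 + (-2)²·17 + (-1)²·12.5 = 124.2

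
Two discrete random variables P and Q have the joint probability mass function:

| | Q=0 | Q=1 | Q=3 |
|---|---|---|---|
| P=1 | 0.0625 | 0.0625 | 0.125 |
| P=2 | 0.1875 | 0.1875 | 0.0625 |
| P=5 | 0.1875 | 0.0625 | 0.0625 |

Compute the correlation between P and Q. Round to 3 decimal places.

E[P] = 2.6875,  E[Q] = 1.0625
E[PQ] = 2.4375
cov(P,Q) = E[PQ] − E[P]E[Q] = 2.4375 − (2.6875)(1.0625) = -0.41796875
Var(P) = 2.58984375,  Var(Q) = 1.43359375
ρ = -0.41796875 / √(2.58984375·1.43359375) ≈ -0.217

-0.217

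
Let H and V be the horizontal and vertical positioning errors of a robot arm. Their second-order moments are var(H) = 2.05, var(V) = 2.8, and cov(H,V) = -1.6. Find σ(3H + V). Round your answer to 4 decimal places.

3.4132

var(3H + V) = (3)²·var(H) + (1)²·var(V) + 2·(3)·(1)·cov(H,V)
= 9·2.05 + 1·2.8 + 6·-1.6 = 11.65
σ(3H + V) = √11.65 ≈ 3.4132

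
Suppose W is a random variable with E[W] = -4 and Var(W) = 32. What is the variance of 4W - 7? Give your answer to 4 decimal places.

Var(4W - 7) = (4)²·Var(W) = 16·32 = 512

512.0000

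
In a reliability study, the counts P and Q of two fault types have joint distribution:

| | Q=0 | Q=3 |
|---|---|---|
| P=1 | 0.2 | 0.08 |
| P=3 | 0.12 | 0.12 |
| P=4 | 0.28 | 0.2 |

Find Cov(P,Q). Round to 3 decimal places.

E[P] = 2.92,  E[Q] = 1.2
E[PQ] = 3.72
Cov(P,Q) = E[PQ] − E[P]E[Q] = 3.72 − (2.92)(1.2) = 0.216

0.216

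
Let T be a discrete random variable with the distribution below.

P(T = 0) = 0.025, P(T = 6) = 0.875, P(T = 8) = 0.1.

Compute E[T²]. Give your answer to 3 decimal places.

E[T²] = (0)²(0.025) + (6)²(0.875) + (8)²(0.1) = 37.9

37.900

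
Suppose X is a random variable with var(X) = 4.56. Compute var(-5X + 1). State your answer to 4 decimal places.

114.0000

var(-5X + 1) = (-5)²·var(X) = 25·4.56 = 114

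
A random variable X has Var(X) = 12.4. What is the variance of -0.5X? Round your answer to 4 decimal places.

Var(-0.5X) = (-0.5)²·Var(X) = 0.25·12.4 = 3.1

3.1000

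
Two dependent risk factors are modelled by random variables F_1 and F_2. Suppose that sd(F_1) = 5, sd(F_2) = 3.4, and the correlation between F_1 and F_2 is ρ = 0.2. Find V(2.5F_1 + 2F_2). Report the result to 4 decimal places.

236.4900

V(F_1) = (5)² = 25;  V(F_2) = (3.4)² = 11.56
cov(F_1,F_2) = ρ·sd(F_1)·sd(F_2) = 0.2·5·3.4 = 3.4
V(2.5F_1 + 2F_2) = (2.5)²·V(F_1) + (2)²·V(F_2) + 2·(2.5)·(2)·cov(F_1,F_2)
= 6.25·25 + 4·11.56 + 10·3.4 = 236.49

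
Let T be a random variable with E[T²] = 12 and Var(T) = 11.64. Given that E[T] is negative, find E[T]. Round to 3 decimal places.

(E[T])² = E[T²] − Var(T) = 12 − 11.64 = 0.36
E[T] = −√0.36 = -0.6

-0.600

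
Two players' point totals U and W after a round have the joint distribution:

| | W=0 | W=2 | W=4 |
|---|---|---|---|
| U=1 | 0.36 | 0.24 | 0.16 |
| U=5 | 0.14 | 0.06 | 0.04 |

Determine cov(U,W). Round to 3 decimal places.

-0.224

E[U] = 1.96,  E[W] = 1.4
E[UW] = 2.52
cov(U,W) = E[UW] − E[U]E[W] = 2.52 − (1.96)(1.4) = -0.224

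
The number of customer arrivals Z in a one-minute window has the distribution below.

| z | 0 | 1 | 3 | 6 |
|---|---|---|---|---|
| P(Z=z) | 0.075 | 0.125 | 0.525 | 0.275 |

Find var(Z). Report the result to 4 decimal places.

3.5275

E[Z] = (0)(0.075) + (1)(0.125) + (3)(0.525) + (6)(0.275) = 3.35
E[Z²] = (0)²(0.075) + (1)²(0.125) + (3)²(0.525) + (6)²(0.275) = 14.75
var(Z) = E[Z²] − (E[Z])² = 14.75 − (3.35)² = 3.5275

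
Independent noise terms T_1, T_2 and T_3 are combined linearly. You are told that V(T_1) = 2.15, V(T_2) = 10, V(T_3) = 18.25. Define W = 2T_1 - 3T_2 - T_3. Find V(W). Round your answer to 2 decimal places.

116.85

By independence, V(W) = (2)²V(T_1) + (-3)²V(T_2) + (-1)²V(T_3)
= (2)²·2.15 + (-3)²·10 + (-1)²·18.25 = 116.85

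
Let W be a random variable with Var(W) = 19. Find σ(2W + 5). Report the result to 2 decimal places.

Var(2W + 5) = (2)²·19 = 76
σ(2W + 5) = √76 ≈ 8.72

8.72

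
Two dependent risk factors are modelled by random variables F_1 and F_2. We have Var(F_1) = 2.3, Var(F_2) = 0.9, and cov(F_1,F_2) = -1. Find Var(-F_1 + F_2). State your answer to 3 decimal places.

5.200

Var(-F_1 + F_2) = (-1)²·Var(F_1) + (1)²·Var(F_2) + 2·(-1)·(1)·cov(F_1,F_2)
= 1·2.3 + 1·0.9 + -2·-1 = 5.2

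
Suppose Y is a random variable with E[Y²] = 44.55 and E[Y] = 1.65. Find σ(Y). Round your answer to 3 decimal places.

6.467

V(Y) = 44.55 − (1.65)² = 41.8275
σ(Y) = √41.8275 ≈ 6.467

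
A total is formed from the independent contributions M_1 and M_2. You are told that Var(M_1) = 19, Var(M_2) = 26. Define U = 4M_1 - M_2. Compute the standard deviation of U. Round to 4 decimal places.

By independence, Var(U) = (4)²Var(M_1) + (-1)²Var(M_2)
= (4)²·19 + (-1)²·26 = 330
sd(U) = √330 ≈ 18.1659

18.1659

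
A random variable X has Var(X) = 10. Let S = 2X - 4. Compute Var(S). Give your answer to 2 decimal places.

Var(2X - 4) = (2)²·Var(X) = 4·10 = 40

40.00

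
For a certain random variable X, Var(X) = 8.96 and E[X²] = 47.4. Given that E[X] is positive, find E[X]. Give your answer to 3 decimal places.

(E[X])² = E[X²] − Var(X) = 47.4 − 8.96 = 38.44
E[X] = √38.44 = 6.2

6.200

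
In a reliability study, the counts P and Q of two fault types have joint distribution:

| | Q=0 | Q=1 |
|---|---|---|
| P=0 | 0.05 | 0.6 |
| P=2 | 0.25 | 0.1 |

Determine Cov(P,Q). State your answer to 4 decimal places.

-0.2900

E[P] = 0.7,  E[Q] = 0.7
E[PQ] = 0.2
Cov(P,Q) = E[PQ] − E[P]E[Q] = 0.2 − (0.7)(0.7) = -0.29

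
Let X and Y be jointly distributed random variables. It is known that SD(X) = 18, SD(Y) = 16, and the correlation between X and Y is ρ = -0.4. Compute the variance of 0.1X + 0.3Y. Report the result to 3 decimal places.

19.368

Var(X) = (18)² = 324;  Var(Y) = (16)² = 256
Cov(X,Y) = ρ·SD(X)·SD(Y) = -0.4·18·16 = -115.2
Var(0.1X + 0.3Y) = (0.1)²·Var(X) + (0.3)²·Var(Y) + 2·(0.1)·(0.3)·Cov(X,Y)
= 0.01·324 + 0.09·256 + 0.06·-115.2 = 19.368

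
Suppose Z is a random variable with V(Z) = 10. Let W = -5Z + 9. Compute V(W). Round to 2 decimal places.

250.00

V(-5Z + 9) = (-5)²·V(Z) = 25·10 = 250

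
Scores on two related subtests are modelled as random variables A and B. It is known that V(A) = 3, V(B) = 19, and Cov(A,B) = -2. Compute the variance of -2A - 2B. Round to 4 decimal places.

72.0000

V(-2A - 2B) = (-2)²·V(A) + (-2)²·V(B) + 2·(-2)·(-2)·Cov(A,B)
= 4·3 + 4·19 + 8·-2 = 72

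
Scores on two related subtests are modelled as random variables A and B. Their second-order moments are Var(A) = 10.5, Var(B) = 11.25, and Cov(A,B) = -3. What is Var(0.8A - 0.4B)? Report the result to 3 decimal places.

Var(0.8A - 0.4B) = (0.8)²·Var(A) + (-0.4)²·Var(B) + 2·(0.8)·(-0.4)·Cov(A,B)
= 0.64·10.5 + 0.16·11.25 + -0.64·-3 = 10.44

10.440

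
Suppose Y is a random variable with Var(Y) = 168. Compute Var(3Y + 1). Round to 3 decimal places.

Var(3Y + 1) = (3)²·Var(Y) = 9·168 = 1512

1512.000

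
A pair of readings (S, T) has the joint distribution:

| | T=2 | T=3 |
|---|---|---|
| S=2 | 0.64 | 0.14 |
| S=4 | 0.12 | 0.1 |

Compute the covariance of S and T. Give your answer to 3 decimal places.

E[S] = 2.44,  E[T] = 2.24
E[ST] = 5.56
Cov(S,T) = E[ST] − E[S]E[T] = 5.56 − (2.44)(2.24) = 0.0944

0.094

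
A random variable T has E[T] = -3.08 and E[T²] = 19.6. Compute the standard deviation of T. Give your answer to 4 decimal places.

Var(T) = 19.6 − (-3.08)² = 10.1136
SD(T) = √10.1136 ≈ 3.1802

3.1802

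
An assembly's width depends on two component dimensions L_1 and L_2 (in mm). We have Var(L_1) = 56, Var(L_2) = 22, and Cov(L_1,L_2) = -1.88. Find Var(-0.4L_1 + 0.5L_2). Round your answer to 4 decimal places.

15.2120

Var(-0.4L_1 + 0.5L_2) = (-0.4)²·Var(L_1) + (0.5)²·Var(L_2) + 2·(-0.4)·(0.5)·Cov(L_1,L_2)
= 0.16·56 + 0.25·22 + -0.4·-1.88 = 15.212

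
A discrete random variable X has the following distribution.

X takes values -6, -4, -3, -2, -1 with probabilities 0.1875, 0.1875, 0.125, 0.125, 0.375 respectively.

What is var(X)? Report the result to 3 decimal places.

3.484

E[X] = (-6)(0.1875) + (-4)(0.1875) + (-3)(0.125) + (-2)(0.125) + (-1)(0.375) = -2.875
E[X²] = (-6)²(0.1875) + (-4)²(0.1875) + (-3)²(0.125) + (-2)²(0.125) + (-1)²(0.375) = 11.75
var(X) = E[X²] − (E[X])² = 11.75 − (-2.875)² = 3.484375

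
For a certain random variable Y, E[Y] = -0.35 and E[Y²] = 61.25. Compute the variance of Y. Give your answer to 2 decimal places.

61.13

var(Y) = 61.25 − (-0.35)² = 61.1275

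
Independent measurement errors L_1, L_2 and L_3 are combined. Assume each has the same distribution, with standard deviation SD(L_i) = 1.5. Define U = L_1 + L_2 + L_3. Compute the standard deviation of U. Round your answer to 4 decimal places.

2.5981

Var(L_i) = (1.5)² = 2.25
By independence, Var(U) = (1)²Var(L_1) + (1)²Var(L_2) + (1)²Var(L_3)
= (1)²·2.25 + (1)²·2.25 + (1)²·2.25 = 6.75
SD(U) = √6.75 ≈ 2.5981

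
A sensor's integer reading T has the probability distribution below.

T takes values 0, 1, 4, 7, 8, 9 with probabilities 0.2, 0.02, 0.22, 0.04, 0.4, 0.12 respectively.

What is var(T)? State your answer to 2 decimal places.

E[T] = (0)(0.2) + (1)(0.02) + (4)(0.22) + (7)(0.04) + (8)(0.4) + (9)(0.12) = 5.46
E[T²] = (0)²(0.2) + (1)²(0.02) + (4)²(0.22) + (7)²(0.04) + (8)²(0.4) + (9)²(0.12) = 40.82
var(T) = E[T²] − (E[T])² = 40.82 − (5.46)² = 11.0084

11.01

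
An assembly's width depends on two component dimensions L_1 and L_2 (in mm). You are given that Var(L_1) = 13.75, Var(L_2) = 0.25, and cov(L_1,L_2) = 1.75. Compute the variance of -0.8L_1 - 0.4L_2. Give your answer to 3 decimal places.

Var(-0.8L_1 - 0.4L_2) = (-0.8)²·Var(L_1) + (-0.4)²·Var(L_2) + 2·(-0.8)·(-0.4)·cov(L_1,L_2)
= 0.64·13.75 + 0.16·0.25 + 0.64·1.75 = 9.96

9.960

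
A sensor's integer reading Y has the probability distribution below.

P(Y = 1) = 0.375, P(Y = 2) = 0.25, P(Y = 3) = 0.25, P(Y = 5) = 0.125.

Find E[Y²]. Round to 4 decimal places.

6.7500

E[Y²] = (1)²(0.375) + (2)²(0.25) + (3)²(0.25) + (5)²(0.125) = 6.75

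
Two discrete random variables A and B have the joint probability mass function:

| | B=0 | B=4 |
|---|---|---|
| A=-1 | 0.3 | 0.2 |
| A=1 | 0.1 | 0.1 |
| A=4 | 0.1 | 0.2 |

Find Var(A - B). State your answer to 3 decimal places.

E[A] = 0.9,  E[B] = 2,  E[AB] = 2.8
Var(A) = 5.5 − (0.9)² = 4.69;  Var(B) = 8 − (2)² = 4
Cov(A,B) = 2.8 − (0.9)(2) = 1
Var(A - B) = (1)²·4.69 + (-1)²·4 + 2·(1)·(-1)·1 = 6.69

6.690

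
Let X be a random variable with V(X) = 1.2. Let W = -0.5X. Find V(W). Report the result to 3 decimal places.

0.300

V(-0.5X) = (-0.5)²·V(X) = 0.25·1.2 = 0.3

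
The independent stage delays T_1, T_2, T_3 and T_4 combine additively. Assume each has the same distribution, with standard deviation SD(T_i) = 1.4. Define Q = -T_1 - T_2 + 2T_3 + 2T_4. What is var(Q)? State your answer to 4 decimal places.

var(T_i) = (1.4)² = 1.96
By independence, var(Q) = (-1)²var(T_1) + (-1)²var(T_2) + (2)²var(T_3) + (2)²var(T_4)
= (-1)²·1.96 + (-1)²·1.96 + (2)²·1.96 + (2)²·1.96 = 19.6

19.6000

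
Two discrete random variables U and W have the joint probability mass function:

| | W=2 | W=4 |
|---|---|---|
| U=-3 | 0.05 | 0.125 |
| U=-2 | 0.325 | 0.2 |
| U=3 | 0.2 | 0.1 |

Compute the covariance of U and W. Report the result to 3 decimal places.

E[U] = -0.675,  E[W] = 2.85
E[UW] = -2.3
cov(U,W) = E[UW] − E[U]E[W] = -2.3 − (-0.675)(2.85) = -0.37625

-0.376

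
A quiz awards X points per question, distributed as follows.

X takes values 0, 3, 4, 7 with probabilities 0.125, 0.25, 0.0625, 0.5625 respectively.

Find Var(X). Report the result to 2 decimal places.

6.43

E[X] = (0)(0.125) + (3)(0.25) + (4)(0.0625) + (7)(0.5625) = 4.9375
E[X²] = (0)²(0.125) + (3)²(0.25) + (4)²(0.0625) + (7)²(0.5625) = 30.8125
Var(X) = E[X²] − (E[X])² = 30.8125 − (4.9375)² = 6.43359375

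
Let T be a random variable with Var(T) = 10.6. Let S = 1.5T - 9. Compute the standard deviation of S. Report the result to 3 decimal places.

4.884

Var(1.5T - 9) = (1.5)²·10.6 = 23.85
σ(S) = √23.85 ≈ 4.884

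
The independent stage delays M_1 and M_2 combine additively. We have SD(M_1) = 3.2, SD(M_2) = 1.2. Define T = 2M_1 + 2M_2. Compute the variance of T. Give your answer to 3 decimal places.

Var(M_1) = 10.24, Var(M_2) = 1.44
By independence, Var(T) = (2)²Var(M_1) + (2)²Var(M_2)
= (2)²·10.24 + (2)²·1.44 = 46.72

46.720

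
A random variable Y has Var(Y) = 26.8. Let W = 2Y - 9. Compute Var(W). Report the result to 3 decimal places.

107.200

Var(2Y - 9) = (2)²·Var(Y) = 4·26.8 = 107.2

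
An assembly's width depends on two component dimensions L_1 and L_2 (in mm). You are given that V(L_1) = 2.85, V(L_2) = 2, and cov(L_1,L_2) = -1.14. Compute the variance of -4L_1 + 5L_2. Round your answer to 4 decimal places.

141.2000

V(-4L_1 + 5L_2) = (-4)²·V(L_1) + (5)²·V(L_2) + 2·(-4)·(5)·cov(L_1,L_2)
= 16·2.85 + 25·2 + -40·-1.14 = 141.2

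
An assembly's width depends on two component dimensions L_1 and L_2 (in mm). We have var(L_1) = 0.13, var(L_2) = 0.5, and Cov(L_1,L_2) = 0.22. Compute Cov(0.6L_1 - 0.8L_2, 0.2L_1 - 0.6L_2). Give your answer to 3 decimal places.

0.141

Cov(0.6L_1 - 0.8L_2, 0.2L_1 - 0.6L_2) = (0.6)(0.2)var(L_1) + (-0.8)(-0.6)var(L_2) + [(0.6)(-0.6) + (-0.8)(0.2)]Cov(L_1,L_2)
= 0.12·0.13 + 0.48·0.5 + -0.52·0.22 = 0.1412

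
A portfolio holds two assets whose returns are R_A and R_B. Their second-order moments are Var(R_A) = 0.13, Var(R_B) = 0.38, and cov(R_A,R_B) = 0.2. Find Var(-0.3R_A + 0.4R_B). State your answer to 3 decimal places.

0.025

Var(-0.3R_A + 0.4R_B) = (-0.3)²·Var(R_A) + (0.4)²·Var(R_B) + 2·(-0.3)·(0.4)·cov(R_A,R_B)
= 0.09·0.13 + 0.16·0.38 + -0.24·0.2 = 0.0245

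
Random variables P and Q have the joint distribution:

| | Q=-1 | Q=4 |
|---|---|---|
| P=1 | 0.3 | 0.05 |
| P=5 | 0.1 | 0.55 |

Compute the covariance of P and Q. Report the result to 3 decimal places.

E[P] = 3.6,  E[Q] = 2
E[PQ] = 10.4
Cov(P,Q) = E[PQ] − E[P]E[Q] = 10.4 − (3.6)(2) = 3.2

3.200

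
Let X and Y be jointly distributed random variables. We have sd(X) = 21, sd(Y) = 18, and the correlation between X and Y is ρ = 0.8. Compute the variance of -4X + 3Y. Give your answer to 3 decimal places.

2714.400

Var(X) = (21)² = 441;  Var(Y) = (18)² = 324
Cov(X,Y) = ρ·sd(X)·sd(Y) = 0.8·21·18 = 302.4
Var(-4X + 3Y) = (-4)²·Var(X) + (3)²·Var(Y) + 2·(-4)·(3)·Cov(X,Y)
= 16·441 + 9·324 + -24·302.4 = 2714.4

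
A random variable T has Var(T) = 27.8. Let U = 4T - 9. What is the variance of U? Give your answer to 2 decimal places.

444.80

Var(4T - 9) = (4)²·Var(T) = 16·27.8 = 444.8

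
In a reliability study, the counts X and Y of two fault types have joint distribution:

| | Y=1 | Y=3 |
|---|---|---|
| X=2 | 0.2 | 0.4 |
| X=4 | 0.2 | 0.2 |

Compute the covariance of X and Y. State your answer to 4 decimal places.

E[X] = 2.8,  E[Y] = 2.2
E[XY] = 6
Cov(X,Y) = E[XY] − E[X]E[Y] = 6 − (2.8)(2.2) = -0.16

-0.1600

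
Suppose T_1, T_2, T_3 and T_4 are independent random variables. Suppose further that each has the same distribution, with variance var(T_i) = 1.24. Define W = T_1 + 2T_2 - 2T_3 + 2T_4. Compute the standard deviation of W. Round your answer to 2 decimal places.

4.01

By independence, var(W) = (1)²var(T_1) + (2)²var(T_2) + (-2)²var(T_3) + (2)²var(T_4)
= (1)²·1.24 + (2)²·1.24 + (-2)²·1.24 + (2)²·1.24 = 16.12
σ(W) = √16.12 ≈ 4.01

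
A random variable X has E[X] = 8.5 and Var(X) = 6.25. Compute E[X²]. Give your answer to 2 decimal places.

78.50

E[X²] = Var(X) + (E[X])² = 6.25 + (8.5)² = 78.5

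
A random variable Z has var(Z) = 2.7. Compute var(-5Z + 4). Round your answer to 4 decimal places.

var(-5Z + 4) = (-5)²·var(Z) = 25·2.7 = 67.5

67.5000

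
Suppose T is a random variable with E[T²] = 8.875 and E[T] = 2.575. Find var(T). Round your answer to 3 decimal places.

var(T) = 8.875 − (2.575)² = 2.244375

2.244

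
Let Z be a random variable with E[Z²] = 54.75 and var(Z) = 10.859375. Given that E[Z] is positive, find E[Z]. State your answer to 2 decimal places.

(E[Z])² = E[Z²] − var(Z) = 54.75 − 10.859375 = 43.890625
E[Z] = √43.890625 = 6.625

6.63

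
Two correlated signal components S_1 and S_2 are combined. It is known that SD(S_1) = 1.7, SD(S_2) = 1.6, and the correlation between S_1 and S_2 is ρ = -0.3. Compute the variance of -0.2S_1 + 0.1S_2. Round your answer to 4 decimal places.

0.1738

var(S_1) = (1.7)² = 2.89;  var(S_2) = (1.6)² = 2.56
Cov(S_1,S_2) = ρ·SD(S_1)·SD(S_2) = -0.3·1.7·1.6 = -0.816
var(-0.2S_1 + 0.1S_2) = (-0.2)²·var(S_1) + (0.1)²·var(S_2) + 2·(-0.2)·(0.1)·Cov(S_1,S_2)
= 0.04·2.89 + 0.01·2.56 + -0.04·-0.816 = 0.17384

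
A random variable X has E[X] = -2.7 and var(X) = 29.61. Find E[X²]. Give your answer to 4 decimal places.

36.9000

E[X²] = var(X) + (E[X])² = 29.61 + (-2.7)² = 36.9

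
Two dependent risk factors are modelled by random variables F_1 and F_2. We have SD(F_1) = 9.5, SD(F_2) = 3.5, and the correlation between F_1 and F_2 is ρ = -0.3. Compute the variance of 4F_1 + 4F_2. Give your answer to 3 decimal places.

1320.800

Var(F_1) = (9.5)² = 90.25;  Var(F_2) = (3.5)² = 12.25
cov(F_1,F_2) = ρ·SD(F_1)·SD(F_2) = -0.3·9.5·3.5 = -9.975
Var(4F_1 + 4F_2) = (4)²·Var(F_1) + (4)²·Var(F_2) + 2·(4)·(4)·cov(F_1,F_2)
= 16·90.25 + 16·12.25 + 32·-9.975 = 1320.8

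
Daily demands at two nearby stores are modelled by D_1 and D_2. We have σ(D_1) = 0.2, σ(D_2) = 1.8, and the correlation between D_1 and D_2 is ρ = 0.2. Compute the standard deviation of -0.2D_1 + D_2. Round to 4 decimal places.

1.7924

V(D_1) = (0.2)² = 0.04;  V(D_2) = (1.8)² = 3.24
Cov(D_1,D_2) = ρ·σ(D_1)·σ(D_2) = 0.2·0.2·1.8 = 0.072
V(-0.2D_1 + D_2) = (-0.2)²·V(D_1) + (1)²·V(D_2) + 2·(-0.2)·(1)·Cov(D_1,D_2)
= 0.04·0.04 + 1·3.24 + -0.4·0.072 = 3.2128
σ(-0.2D_1 + D_2) = √3.2128 ≈ 1.7924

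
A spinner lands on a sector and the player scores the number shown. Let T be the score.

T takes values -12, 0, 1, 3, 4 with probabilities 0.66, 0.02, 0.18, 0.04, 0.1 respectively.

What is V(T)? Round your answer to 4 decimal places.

45.0516

E[T] = (-12)(0.66) + (0)(0.02) + (1)(0.18) + (3)(0.04) + (4)(0.1) = -7.22
E[T²] = (-12)²(0.66) + (0)²(0.02) + (1)²(0.18) + (3)²(0.04) + (4)²(0.1) = 97.18
V(T) = E[T²] − (E[T])² = 97.18 − (-7.22)² = 45.0516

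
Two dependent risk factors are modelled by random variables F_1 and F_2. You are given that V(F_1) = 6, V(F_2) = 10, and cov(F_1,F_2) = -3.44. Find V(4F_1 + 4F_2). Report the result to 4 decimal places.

145.9200

V(4F_1 + 4F_2) = (4)²·V(F_1) + (4)²·V(F_2) + 2·(4)·(4)·cov(F_1,F_2)
= 16·6 + 16·10 + 32·-3.44 = 145.92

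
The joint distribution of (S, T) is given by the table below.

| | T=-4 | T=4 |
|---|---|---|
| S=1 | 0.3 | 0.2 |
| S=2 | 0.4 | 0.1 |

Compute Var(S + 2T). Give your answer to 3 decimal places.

E[S] = 1.5,  E[T] = -1.6,  E[ST] = -2.8
Var(S) = 2.5 − (1.5)² = 0.25;  Var(T) = 16 − (-1.6)² = 13.44
cov(S,T) = -2.8 − (1.5)(-1.6) = -0.4
Var(S + 2T) = (1)²·0.25 + (2)²·13.44 + 2·(1)·(2)·-0.4 = 52.41

52.410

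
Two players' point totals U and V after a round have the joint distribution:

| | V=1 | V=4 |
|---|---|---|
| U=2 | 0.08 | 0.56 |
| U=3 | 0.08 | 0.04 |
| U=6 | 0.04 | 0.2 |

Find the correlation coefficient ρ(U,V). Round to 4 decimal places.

-0.0359

E[U] = 3.08,  E[V] = 3.4
E[UV] = 10.4
cov(U,V) = E[UV] − E[U]E[V] = 10.4 − (3.08)(3.4) = -0.072
var(U) = 2.7936,  var(V) = 1.44
ρ = -0.072 / √(2.7936·1.44) ≈ -0.0359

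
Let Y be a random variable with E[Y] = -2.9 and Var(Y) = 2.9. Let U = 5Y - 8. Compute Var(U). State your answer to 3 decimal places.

72.500

Var(5Y - 8) = (5)²·Var(Y) = 25·2.9 = 72.5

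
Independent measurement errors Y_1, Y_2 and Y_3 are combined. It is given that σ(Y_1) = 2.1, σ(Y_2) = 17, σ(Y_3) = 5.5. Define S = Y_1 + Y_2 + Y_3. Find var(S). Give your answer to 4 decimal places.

var(Y_1) = 4.41, var(Y_2) = 289, var(Y_3) = 30.25
By independence, var(S) = (1)²var(Y_1) + (1)²var(Y_2) + (1)²var(Y_3)
= (1)²·4.41 + (1)²·289 + (1)²·30.25 = 323.66

323.6600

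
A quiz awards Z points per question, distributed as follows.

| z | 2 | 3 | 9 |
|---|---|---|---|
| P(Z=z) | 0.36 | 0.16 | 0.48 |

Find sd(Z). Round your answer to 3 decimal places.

E[Z] = (2)(0.36) + (3)(0.16) + (9)(0.48) = 5.52
E[Z²] = (2)²(0.36) + (3)²(0.16) + (9)²(0.48) = 41.76
Var(Z) = E[Z²] − (E[Z])² = 41.76 − (5.52)² = 11.2896
sd(Z) = √11.2896 ≈ 3.360

3.360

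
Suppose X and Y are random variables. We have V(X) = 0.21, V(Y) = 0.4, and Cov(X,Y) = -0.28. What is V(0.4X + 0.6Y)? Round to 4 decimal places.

V(0.4X + 0.6Y) = (0.4)²·V(X) + (0.6)²·V(Y) + 2·(0.4)·(0.6)·Cov(X,Y)
= 0.16·0.21 + 0.36·0.4 + 0.48·-0.28 = 0.0432

0.0432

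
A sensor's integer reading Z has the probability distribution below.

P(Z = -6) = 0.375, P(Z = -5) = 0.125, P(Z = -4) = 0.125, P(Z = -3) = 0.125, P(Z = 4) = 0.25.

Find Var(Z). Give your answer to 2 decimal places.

16.19

E[Z] = (-6)(0.375) + (-5)(0.125) + (-4)(0.125) + (-3)(0.125) + (4)(0.25) = -2.75
E[Z²] = (-6)²(0.375) + (-5)²(0.125) + (-4)²(0.125) + (-3)²(0.125) + (4)²(0.25) = 23.75
Var(Z) = E[Z²] − (E[Z])² = 23.75 − (-2.75)² = 16.1875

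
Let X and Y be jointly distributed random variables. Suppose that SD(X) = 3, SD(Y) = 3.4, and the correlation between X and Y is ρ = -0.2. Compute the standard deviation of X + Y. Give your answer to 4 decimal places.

Var(X) = (3)² = 9;  Var(Y) = (3.4)² = 11.56
Cov(X,Y) = ρ·SD(X)·SD(Y) = -0.2·3·3.4 = -2.04
Var(X + Y) = (1)²·Var(X) + (1)²·Var(Y) + 2·(1)·(1)·Cov(X,Y)
= 1·9 + 1·11.56 + 2·-2.04 = 16.48
SD(X + Y) = √16.48 ≈ 4.0596

4.0596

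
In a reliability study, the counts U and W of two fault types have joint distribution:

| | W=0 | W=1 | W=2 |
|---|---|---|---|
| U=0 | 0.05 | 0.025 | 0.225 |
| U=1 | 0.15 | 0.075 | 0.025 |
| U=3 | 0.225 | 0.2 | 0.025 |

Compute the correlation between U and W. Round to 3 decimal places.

-0.447

E[U] = 1.6,  E[W] = 0.85
E[UW] = 0.875
Cov(U,W) = E[UW] − E[U]E[W] = 0.875 − (1.6)(0.85) = -0.485
var(U) = 1.74,  var(W) = 0.6775
ρ = -0.485 / √(1.74·0.6775) ≈ -0.447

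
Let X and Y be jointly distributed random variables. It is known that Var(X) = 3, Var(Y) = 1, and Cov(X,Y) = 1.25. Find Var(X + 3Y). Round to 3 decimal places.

Var(X + 3Y) = (1)²·Var(X) + (3)²·Var(Y) + 2·(1)·(3)·Cov(X,Y)
= 1·3 + 9·1 + 6·1.25 = 19.5

19.500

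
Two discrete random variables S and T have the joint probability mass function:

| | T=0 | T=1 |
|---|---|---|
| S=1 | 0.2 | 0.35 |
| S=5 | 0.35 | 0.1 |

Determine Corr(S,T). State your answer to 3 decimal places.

-0.414

E[S] = 2.8,  E[T] = 0.45
E[ST] = 0.85
Cov(S,T) = E[ST] − E[S]E[T] = 0.85 − (2.8)(0.45) = -0.41
Var(S) = 3.96,  Var(T) = 0.2475
ρ = -0.41 / √(3.96·0.2475) ≈ -0.414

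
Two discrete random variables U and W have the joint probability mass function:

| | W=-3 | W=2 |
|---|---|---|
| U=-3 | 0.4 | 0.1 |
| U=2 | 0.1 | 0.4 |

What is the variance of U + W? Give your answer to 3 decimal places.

20.000

E[U] = -0.5,  E[W] = -0.5,  E[UW] = 4
Var(U) = 6.5 − (-0.5)² = 6.25;  Var(W) = 6.5 − (-0.5)² = 6.25
cov(U,W) = 4 − (-0.5)(-0.5) = 3.75
Var(U + W) = (1)²·6.25 + (1)²·6.25 + 2·(1)·(1)·3.75 = 20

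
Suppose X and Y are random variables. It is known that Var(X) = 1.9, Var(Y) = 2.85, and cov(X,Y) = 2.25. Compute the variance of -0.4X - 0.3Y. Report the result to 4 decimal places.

1.1005

Var(-0.4X - 0.3Y) = (-0.4)²·Var(X) + (-0.3)²·Var(Y) + 2·(-0.4)·(-0.3)·cov(X,Y)
= 0.16·1.9 + 0.09·2.85 + 0.24·2.25 = 1.1005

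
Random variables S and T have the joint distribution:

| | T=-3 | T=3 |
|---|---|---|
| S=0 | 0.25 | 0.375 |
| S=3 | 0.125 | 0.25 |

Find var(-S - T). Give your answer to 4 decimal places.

11.1094

E[S] = 1.125,  E[T] = 0.75,  E[ST] = 1.125
var(S) = 3.375 − (1.125)² = 2.109375;  var(T) = 9 − (0.75)² = 8.4375
Cov(S,T) = 1.125 − (1.125)(0.75) = 0.28125
var(-S - T) = (-1)²·2.109375 + (-1)²·8.4375 + 2·(-1)·(-1)·0.28125 = 11.109375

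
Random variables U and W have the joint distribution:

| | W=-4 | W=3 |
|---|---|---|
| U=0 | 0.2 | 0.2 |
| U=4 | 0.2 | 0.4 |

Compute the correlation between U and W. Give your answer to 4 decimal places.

E[U] = 2.4,  E[W] = 0.2
E[UW] = 1.6
cov(U,W) = E[UW] − E[U]E[W] = 1.6 − (2.4)(0.2) = 1.12
Var(U) = 3.84,  Var(W) = 11.76
ρ = 1.12 / √(3.84·11.76) ≈ 0.1667

0.1667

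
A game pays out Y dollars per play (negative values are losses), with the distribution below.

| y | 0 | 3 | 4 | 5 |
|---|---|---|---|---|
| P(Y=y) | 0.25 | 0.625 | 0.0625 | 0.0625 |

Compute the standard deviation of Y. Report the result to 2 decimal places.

E[Y] = (0)(0.25) + (3)(0.625) + (4)(0.0625) + (5)(0.0625) = 2.4375
E[Y²] = (0)²(0.25) + (3)²(0.625) + (4)²(0.0625) + (5)²(0.0625) = 8.1875
Var(Y) = E[Y²] − (E[Y])² = 8.1875 − (2.4375)² = 2.24609375
SD(Y) = √2.24609375 ≈ 1.50

1.50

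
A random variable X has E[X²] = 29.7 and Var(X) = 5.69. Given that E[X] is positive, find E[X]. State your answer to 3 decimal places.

(E[X])² = E[X²] − Var(X) = 29.7 − 5.69 = 24.01
E[X] = √24.01 = 4.9

4.900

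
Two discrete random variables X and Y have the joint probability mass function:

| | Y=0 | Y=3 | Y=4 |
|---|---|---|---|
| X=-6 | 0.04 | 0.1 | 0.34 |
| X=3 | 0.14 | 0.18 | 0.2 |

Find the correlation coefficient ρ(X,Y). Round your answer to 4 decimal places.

-0.2996

E[X] = -1.32,  E[Y] = 3
E[XY] = -5.94
Cov(X,Y) = E[XY] − E[X]E[Y] = -5.94 − (-1.32)(3) = -1.98
Var(X) = 20.2176,  Var(Y) = 2.16
ρ = -1.98 / √(20.2176·2.16) ≈ -0.2996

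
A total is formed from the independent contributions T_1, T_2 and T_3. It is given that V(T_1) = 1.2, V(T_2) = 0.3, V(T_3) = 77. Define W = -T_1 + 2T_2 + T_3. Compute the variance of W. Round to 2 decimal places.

79.40

By independence, V(W) = (-1)²V(T_1) + (2)²V(T_2) + (1)²V(T_3)
= (-1)²·1.2 + (2)²·0.3 + (1)²·77 = 79.4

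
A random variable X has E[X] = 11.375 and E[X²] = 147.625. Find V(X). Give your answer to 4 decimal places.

V(X) = 147.625 − (11.375)² = 18.234375

18.2344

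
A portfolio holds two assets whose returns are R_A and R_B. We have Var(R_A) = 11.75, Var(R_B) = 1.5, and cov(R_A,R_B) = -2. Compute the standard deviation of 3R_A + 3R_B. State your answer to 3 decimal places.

9.124

Var(3R_A + 3R_B) = (3)²·Var(R_A) + (3)²·Var(R_B) + 2·(3)·(3)·cov(R_A,R_B)
= 9·11.75 + 9·1.5 + 18·-2 = 83.25
σ(3R_A + 3R_B) = √83.25 ≈ 9.124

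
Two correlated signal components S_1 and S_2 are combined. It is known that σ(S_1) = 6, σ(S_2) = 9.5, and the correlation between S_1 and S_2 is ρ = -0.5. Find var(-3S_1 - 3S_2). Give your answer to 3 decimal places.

623.250

var(S_1) = (6)² = 36;  var(S_2) = (9.5)² = 90.25
cov(S_1,S_2) = ρ·σ(S_1)·σ(S_2) = -0.5·6·9.5 = -28.5
var(-3S_1 - 3S_2) = (-3)²·var(S_1) + (-3)²·var(S_2) + 2·(-3)·(-3)·cov(S_1,S_2)
= 9·36 + 9·90.25 + 18·-28.5 = 623.25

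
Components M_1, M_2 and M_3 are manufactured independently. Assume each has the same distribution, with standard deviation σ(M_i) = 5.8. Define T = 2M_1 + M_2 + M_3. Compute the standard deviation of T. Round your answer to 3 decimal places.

14.207

var(M_i) = (5.8)² = 33.64
By independence, var(T) = (2)²var(M_1) + (1)²var(M_2) + (1)²var(M_3)
= (2)²·33.64 + (1)²·33.64 + (1)²·33.64 = 201.84
σ(T) = √201.84 ≈ 14.207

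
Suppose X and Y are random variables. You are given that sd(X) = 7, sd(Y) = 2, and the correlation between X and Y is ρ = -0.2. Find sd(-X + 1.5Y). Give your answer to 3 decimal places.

8.149

V(X) = (7)² = 49;  V(Y) = (2)² = 4
Cov(X,Y) = ρ·sd(X)·sd(Y) = -0.2·7·2 = -2.8
V(-X + 1.5Y) = (-1)²·V(X) + (1.5)²·V(Y) + 2·(-1)·(1.5)·Cov(X,Y)
= 1·49 + 2.25·4 + -3·-2.8 = 66.4
sd(-X + 1.5Y) = √66.4 ≈ 8.149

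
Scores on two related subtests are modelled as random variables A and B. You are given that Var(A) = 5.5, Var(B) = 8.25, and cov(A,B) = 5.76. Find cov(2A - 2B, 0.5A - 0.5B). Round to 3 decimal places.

cov(2A - 2B, 0.5A - 0.5B) = (2)(0.5)Var(A) + (-2)(-0.5)Var(B) + [(2)(-0.5) + (-2)(0.5)]cov(A,B)
= 1·5.5 + 1·8.25 + -2·5.76 = 2.23

2.230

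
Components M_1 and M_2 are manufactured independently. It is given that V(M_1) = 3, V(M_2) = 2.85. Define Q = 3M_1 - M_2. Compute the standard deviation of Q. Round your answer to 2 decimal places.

5.46

By independence, V(Q) = (3)²V(M_1) + (-1)²V(M_2)
= (3)²·3 + (-1)²·2.85 = 29.85
SD(Q) = √29.85 ≈ 5.46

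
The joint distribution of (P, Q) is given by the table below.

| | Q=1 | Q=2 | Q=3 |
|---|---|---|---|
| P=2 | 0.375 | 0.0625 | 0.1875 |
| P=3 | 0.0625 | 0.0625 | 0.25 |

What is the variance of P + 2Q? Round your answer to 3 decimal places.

E[P] = 2.375,  E[Q] = 2,  E[PQ] = 4.9375
Var(P) = 5.875 − (2.375)² = 0.234375;  Var(Q) = 4.875 − (2)² = 0.875
cov(P,Q) = 4.9375 − (2.375)(2) = 0.1875
Var(P + 2Q) = (1)²·0.234375 + (2)²·0.875 + 2·(1)·(2)·0.1875 = 4.484375

4.484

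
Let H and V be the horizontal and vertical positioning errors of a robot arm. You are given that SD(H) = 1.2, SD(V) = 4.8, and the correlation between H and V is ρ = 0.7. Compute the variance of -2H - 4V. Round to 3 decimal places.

Var(H) = (1.2)² = 1.44;  Var(V) = (4.8)² = 23.04
cov(H,V) = ρ·SD(H)·SD(V) = 0.7·1.2·4.8 = 4.032
Var(-2H - 4V) = (-2)²·Var(H) + (-4)²·Var(V) + 2·(-2)·(-4)·cov(H,V)
= 4·1.44 + 16·23.04 + 16·4.032 = 438.912

438.912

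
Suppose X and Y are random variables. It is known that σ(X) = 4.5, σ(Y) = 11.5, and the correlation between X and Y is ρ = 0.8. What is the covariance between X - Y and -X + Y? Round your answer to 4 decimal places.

Var(X) = (4.5)² = 20.25;  Var(Y) = (11.5)² = 132.25
Cov(X,Y) = ρ·σ(X)·σ(Y) = 0.8·4.5·11.5 = 41.4
Cov(X - Y, -X + Y) = (1)(-1)Var(X) + (-1)(1)Var(Y) + [(1)(1) + (-1)(-1)]Cov(X,Y)
= -1·20.25 + -1·132.25 + 2·41.4 = -69.7

-69.7000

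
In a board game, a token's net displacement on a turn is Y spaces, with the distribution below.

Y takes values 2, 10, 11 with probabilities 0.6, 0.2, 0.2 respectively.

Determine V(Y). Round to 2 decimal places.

E[Y] = (2)(0.6) + (10)(0.2) + (11)(0.2) = 5.4
E[Y²] = (2)²(0.6) + (10)²(0.2) + (11)²(0.2) = 46.6
V(Y) = E[Y²] − (E[Y])² = 46.6 − (5.4)² = 17.44

17.44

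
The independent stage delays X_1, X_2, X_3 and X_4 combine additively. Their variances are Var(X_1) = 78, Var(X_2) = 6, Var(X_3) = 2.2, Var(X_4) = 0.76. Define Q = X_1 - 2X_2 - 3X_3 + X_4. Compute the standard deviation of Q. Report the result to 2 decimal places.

By independence, Var(Q) = (1)²Var(X_1) + (-2)²Var(X_2) + (-3)²Var(X_3) + (1)²Var(X_4)
= (1)²·78 + (-2)²·6 + (-3)²·2.2 + (1)²·0.76 = 122.56
SD(Q) = √122.56 ≈ 11.07

11.07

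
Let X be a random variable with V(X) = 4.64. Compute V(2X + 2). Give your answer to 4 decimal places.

18.5600

V(2X + 2) = (2)²·V(X) = 4·4.64 = 18.56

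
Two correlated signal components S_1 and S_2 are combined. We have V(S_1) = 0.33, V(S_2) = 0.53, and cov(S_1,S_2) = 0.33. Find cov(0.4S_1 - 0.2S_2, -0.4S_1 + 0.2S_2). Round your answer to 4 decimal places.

cov(0.4S_1 - 0.2S_2, -0.4S_1 + 0.2S_2) = (0.4)(-0.4)V(S_1) + (-0.2)(0.2)V(S_2) + [(0.4)(0.2) + (-0.2)(-0.4)]cov(S_1,S_2)
= -0.16·0.33 + -0.04·0.53 + 0.16·0.33 = -0.0212

-0.0212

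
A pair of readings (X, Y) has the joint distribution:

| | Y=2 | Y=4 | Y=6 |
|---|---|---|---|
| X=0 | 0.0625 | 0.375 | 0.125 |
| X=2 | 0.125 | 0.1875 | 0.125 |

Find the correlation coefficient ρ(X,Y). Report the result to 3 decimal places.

-0.084

E[X] = 0.875,  E[Y] = 4.125
E[XY] = 3.5
cov(X,Y) = E[XY] − E[X]E[Y] = 3.5 − (0.875)(4.125) = -0.109375
Var(X) = 0.984375,  Var(Y) = 1.734375
ρ = -0.109375 / √(0.984375·1.734375) ≈ -0.084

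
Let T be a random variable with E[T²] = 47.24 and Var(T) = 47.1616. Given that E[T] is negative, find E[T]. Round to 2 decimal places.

(E[T])² = E[T²] − Var(T) = 47.24 − 47.1616 = 0.0784
E[T] = −√0.0784 = -0.28

-0.28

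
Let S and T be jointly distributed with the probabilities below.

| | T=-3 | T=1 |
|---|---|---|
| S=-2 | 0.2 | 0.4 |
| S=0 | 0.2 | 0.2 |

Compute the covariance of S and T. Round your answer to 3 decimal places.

E[S] = -1.2,  E[T] = -0.6
E[ST] = 0.4
Cov(S,T) = E[ST] − E[S]E[T] = 0.4 − (-1.2)(-0.6) = -0.32

-0.320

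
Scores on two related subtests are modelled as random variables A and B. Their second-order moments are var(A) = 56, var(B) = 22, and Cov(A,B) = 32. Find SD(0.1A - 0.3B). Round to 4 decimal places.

var(0.1A - 0.3B) = (0.1)²·var(A) + (-0.3)²·var(B) + 2·(0.1)·(-0.3)·Cov(A,B)
= 0.01·56 + 0.09·22 + -0.06·32 = 0.62
SD(0.1A - 0.3B) = √0.62 ≈ 0.7874

0.7874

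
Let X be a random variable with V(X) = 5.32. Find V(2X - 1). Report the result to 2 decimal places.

21.28

V(2X - 1) = (2)²·V(X) = 4·5.32 = 21.28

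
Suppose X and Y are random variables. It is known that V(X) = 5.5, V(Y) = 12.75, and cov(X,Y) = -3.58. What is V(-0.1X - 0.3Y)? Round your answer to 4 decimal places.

V(-0.1X - 0.3Y) = (-0.1)²·V(X) + (-0.3)²·V(Y) + 2·(-0.1)·(-0.3)·cov(X,Y)
= 0.01·5.5 + 0.09·12.75 + 0.06·-3.58 = 0.9877

0.9877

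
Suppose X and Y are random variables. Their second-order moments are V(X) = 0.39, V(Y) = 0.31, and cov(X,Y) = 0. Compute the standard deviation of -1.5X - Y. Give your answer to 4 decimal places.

1.0897

V(-1.5X - Y) = (-1.5)²·V(X) + (-1)²·V(Y) + 2·(-1.5)·(-1)·cov(X,Y)
= 2.25·0.39 + 1·0.31 + 3·0 = 1.1875
σ(-1.5X - Y) = √1.1875 ≈ 1.0897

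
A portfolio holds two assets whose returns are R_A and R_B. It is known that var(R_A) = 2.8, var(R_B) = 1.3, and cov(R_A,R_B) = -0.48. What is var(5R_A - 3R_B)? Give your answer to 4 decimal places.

96.1000

var(5R_A - 3R_B) = (5)²·var(R_A) + (-3)²·var(R_B) + 2·(5)·(-3)·cov(R_A,R_B)
= 25·2.8 + 9·1.3 + -30·-0.48 = 96.1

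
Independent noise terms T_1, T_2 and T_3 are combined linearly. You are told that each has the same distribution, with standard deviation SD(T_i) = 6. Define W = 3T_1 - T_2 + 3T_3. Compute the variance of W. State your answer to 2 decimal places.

684.00

V(T_i) = (6)² = 36
By independence, V(W) = (3)²V(T_1) + (-1)²V(T_2) + (3)²V(T_3)
= (3)²·36 + (-1)²·36 + (3)²·36 = 684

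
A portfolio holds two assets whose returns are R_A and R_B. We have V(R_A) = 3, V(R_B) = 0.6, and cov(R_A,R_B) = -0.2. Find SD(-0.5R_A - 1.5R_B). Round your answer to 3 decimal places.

V(-0.5R_A - 1.5R_B) = (-0.5)²·V(R_A) + (-1.5)²·V(R_B) + 2·(-0.5)·(-1.5)·cov(R_A,R_B)
= 0.25·3 + 2.25·0.6 + 1.5·-0.2 = 1.8
SD(-0.5R_A - 1.5R_B) = √1.8 ≈ 1.342

1.342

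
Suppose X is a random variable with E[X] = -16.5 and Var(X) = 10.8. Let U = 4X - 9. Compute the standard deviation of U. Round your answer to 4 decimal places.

13.1453

Var(4X - 9) = (4)²·10.8 = 172.8
SD(U) = √172.8 ≈ 13.1453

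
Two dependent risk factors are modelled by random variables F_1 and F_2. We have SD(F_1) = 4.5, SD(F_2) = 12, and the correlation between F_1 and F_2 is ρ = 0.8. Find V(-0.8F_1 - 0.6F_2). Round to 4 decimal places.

V(F_1) = (4.5)² = 20.25;  V(F_2) = (12)² = 144
cov(F_1,F_2) = ρ·SD(F_1)·SD(F_2) = 0.8·4.5·12 = 43.2
V(-0.8F_1 - 0.6F_2) = (-0.8)²·V(F_1) + (-0.6)²·V(F_2) + 2·(-0.8)·(-0.6)·cov(F_1,F_2)
= 0.64·20.25 + 0.36·144 + 0.96·43.2 = 106.272

106.2720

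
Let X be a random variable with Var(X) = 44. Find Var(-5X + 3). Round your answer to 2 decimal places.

1100.00

Var(-5X + 3) = (-5)²·Var(X) = 25·44 = 1100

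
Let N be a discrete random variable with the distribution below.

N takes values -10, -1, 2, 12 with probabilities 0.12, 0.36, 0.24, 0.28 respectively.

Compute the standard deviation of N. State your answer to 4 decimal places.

6.9600

E[N] = (-10)(0.12) + (-1)(0.36) + (2)(0.24) + (12)(0.28) = 2.28
E[N²] = (-10)²(0.12) + (-1)²(0.36) + (2)²(0.24) + (12)²(0.28) = 53.64
Var(N) = E[N²] − (E[N])² = 53.64 − (2.28)² = 48.4416
SD(N) = √48.4416 ≈ 6.9600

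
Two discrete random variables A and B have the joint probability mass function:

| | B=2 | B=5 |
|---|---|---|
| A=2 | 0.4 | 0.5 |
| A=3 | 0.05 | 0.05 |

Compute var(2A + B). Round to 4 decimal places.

2.5275

E[A] = 2.1,  E[B] = 3.65,  E[AB] = 7.65
var(A) = 4.5 − (2.1)² = 0.09;  var(B) = 15.55 − (3.65)² = 2.2275
Cov(A,B) = 7.65 − (2.1)(3.65) = -0.015
var(2A + B) = (2)²·0.09 + (1)²·2.2275 + 2·(2)·(1)·-0.015 = 2.5275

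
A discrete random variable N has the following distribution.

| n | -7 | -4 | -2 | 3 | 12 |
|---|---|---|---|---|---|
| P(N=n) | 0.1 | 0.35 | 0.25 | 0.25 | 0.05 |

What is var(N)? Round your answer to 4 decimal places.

E[N] = (-7)(0.1) + (-4)(0.35) + (-2)(0.25) + (3)(0.25) + (12)(0.05) = -1.25
E[N²] = (-7)²(0.1) + (-4)²(0.35) + (-2)²(0.25) + (3)²(0.25) + (12)²(0.05) = 20.95
var(N) = E[N²] − (E[N])² = 20.95 − (-1.25)² = 19.3875

19.3875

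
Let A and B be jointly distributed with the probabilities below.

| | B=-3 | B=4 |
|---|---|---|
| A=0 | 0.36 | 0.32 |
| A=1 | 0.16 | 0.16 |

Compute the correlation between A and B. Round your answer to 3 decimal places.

0.027

E[A] = 0.32,  E[B] = 0.36
E[AB] = 0.16
Cov(A,B) = E[AB] − E[A]E[B] = 0.16 − (0.32)(0.36) = 0.0448
Var(A) = 0.2176,  Var(B) = 12.2304
ρ = 0.0448 / √(0.2176·12.2304) ≈ 0.027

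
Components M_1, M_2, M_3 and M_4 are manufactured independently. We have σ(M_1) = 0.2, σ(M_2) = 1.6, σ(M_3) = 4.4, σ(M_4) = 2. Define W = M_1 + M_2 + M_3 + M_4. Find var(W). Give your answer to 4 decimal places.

25.9600

var(M_1) = 0.04, var(M_2) = 2.56, var(M_3) = 19.36, var(M_4) = 4
By independence, var(W) = (1)²var(M_1) + (1)²var(M_2) + (1)²var(M_3) + (1)²var(M_4)
= (1)²·0.04 + (1)²·2.56 + (1)²·19.36 + (1)²·4 = 25.96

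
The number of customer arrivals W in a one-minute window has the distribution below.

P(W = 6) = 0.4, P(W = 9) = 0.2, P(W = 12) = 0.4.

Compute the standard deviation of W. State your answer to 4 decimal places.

2.6833

E[W] = (6)(0.4) + (9)(0.2) + (12)(0.4) = 9
E[W²] = (6)²(0.4) + (9)²(0.2) + (12)²(0.4) = 88.2
Var(W) = E[W²] − (E[W])² = 88.2 − (9)² = 7.2
SD(W) = √7.2 ≈ 2.6833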